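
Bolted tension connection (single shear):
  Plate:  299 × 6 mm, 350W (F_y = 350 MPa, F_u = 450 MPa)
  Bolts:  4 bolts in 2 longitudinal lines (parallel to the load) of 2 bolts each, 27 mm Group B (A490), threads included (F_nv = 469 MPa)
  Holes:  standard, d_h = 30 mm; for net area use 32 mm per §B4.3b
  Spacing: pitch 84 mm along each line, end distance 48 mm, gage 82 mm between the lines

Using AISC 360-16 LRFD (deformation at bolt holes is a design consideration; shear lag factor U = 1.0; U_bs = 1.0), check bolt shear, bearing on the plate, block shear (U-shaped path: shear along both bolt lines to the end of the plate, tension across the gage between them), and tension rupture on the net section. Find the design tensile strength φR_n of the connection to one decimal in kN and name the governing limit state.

305.4 kN (block shear governs)

Bolt shear: A_b = π(27)²/4 = 572.56 mm². φR_n = 0.75 × 469 × 572.56 × 4 × 1 = 805.6 kN.
Bearing (6 mm plate, F_u = 450 MPa): end bolts L_c = 48 − 30/2 = 33, R_n = min(1.2×33×6×450, 2.4×27×6×450) = 106.92 kN/bolt; interior L_c = 84 − 30 = 54, R_n = 174.96 kN/bolt. φR_n = 0.75 × (2×106.92 + 2×174.96) = 422.8 kN.
Block shear: shear path 2×[48+1×84] = 2×132 mm, A_gv = 1584, A_nv = 2×(132 − 1.5×32)×6 = 1008 mm²; tension across gage: (82 − 1×32)×6 = 300 mm². R_n = min(0.6×450×1008, 0.6×350×1584) + 1.0×450×300 = min(272.16, 332.64) + 135 = 407.16 kN. φR_n = 0.75 × 407.16 = 305.4 kN.
Tension rupture (net): A_n = (299 − 2×32)×6 = 1410 mm² (U = 1.0, A_e = A_n). φR_n = 0.75 × 450 × 1410 = 475.9 kN.
Governing: min(805.6, 422.8, 305.4, 475.9) = 305.4 kN → block shear.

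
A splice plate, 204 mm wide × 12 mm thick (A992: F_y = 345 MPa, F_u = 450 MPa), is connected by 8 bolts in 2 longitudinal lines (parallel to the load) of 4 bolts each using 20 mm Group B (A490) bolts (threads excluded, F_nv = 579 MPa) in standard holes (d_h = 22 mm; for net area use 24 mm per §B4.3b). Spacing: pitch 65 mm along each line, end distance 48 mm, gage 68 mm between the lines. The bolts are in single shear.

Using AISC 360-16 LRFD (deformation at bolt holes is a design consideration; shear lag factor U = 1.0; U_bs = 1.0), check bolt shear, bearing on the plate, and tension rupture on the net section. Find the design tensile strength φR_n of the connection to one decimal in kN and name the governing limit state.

631.8 kN (net-section rupture governs)

Bolt shear: A_b = π(20)²/4 = 314.16 mm². φR_n = 0.75 × 579 × 314.16 × 8 × 1 = 1091.4 kN.
Bearing (12 mm plate, F_u = 450 MPa): end bolts L_c = 48 − 22/2 = 37, R_n = min(1.2×37×12×450, 2.4×20×12×450) = 239.76 kN/bolt; interior L_c = 65 − 22 = 43, R_n = 259.2 kN/bolt. φR_n = 0.75 × (2×239.76 + 6×259.2) = 1526.0 kN.
Tension rupture (net): A_n = (204 − 2×24)×12 = 1872 mm² (U = 1.0, A_e = A_n). φR_n = 0.75 × 450 × 1872 = 631.8 kN.
Governing: min(1091.4, 1526.0, 631.8) = 631.8 kN → net-section rupture.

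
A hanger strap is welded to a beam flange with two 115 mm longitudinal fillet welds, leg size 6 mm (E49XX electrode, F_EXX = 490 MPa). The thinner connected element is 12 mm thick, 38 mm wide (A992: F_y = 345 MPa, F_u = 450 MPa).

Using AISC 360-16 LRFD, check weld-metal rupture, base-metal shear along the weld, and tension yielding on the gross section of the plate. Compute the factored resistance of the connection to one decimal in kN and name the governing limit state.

141.6 kN (gross-section yield governs)

Weld metal: throat = 0.707×6 = 4.242 mm, L = 2×115 = 230 mm. φR_n = 0.75 × 0.6 × 490 × 4.242 × 230 = 215.1 kN.
Base metal shear (12 mm plate): yield φR_n = 1.0×0.6×345×12×230 = 571.3 kN; rupture φR_n = 0.75×0.6×450×12×230 = 558.9 kN; take 558.9 kN (rupture).
Tension yield (gross): A_g = 38×12 = 456 mm². φR_n = 0.90 × 345 × 456 = 141.6 kN.
Governing: min(215.1, 558.9, 141.6) = 141.6 kN → gross-section yield.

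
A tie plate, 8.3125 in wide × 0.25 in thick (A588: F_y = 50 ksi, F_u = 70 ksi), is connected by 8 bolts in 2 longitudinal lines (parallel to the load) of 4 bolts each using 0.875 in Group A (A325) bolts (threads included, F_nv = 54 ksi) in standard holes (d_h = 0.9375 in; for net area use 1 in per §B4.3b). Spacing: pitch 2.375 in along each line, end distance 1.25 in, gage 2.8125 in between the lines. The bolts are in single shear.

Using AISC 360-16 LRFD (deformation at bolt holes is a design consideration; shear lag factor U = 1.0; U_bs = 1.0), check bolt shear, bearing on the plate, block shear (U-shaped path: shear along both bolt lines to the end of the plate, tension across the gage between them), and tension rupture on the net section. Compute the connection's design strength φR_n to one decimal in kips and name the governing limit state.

82.9 kips (net-section rupture governs)

Bolt shear: A_b = π(0.875)²/4 = 0.60132 in². φR_n = 0.75 × 54 × 0.60132 × 8 × 1 = 194.8 kips.
Bearing (0.25 in plate, F_u = 70 ksi): end bolts L_c = 1.25 − 0.9375/2 = 0.78125, R_n = min(1.2×0.78125×0.25×70, 2.4×0.875×0.25×70) = 16.406 kips/bolt; interior L_c = 2.375 − 0.9375 = 1.4375, R_n = 30.188 kips/bolt. φR_n = 0.75 × (2×16.406 + 6×30.188) = 160.5 kips.
Block shear: shear path 2×[1.25+3×2.375] = 2×8.375 in, A_gv = 4.1875, A_nv = 2×(8.375 − 3.5×1)×0.25 = 2.4375 in²; tension across gage: (2.8125 − 1×1)×0.25 = 0.45313 in². R_n = min(0.6×70×2.4375, 0.6×50×4.1875) + 1.0×70×0.45313 = min(102.38, 125.63) + 31.719 = 134.1 kips. φR_n = 0.75 × 134.1 = 100.6 kips.
Tension rupture (net): A_n = (8.3125 − 2×1)×0.25 = 1.5781 in² (U = 1.0, A_e = A_n). φR_n = 0.75 × 70 × 1.5781 = 82.9 kips.
Governing: min(194.8, 160.5, 100.6, 82.9) = 82.9 kips → net-section rupture.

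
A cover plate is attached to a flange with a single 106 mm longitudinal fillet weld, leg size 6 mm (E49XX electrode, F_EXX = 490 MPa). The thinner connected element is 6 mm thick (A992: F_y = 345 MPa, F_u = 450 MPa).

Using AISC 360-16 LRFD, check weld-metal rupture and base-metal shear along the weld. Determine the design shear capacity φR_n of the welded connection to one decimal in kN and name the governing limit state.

Weld metal: throat = 0.707×6 = 4.242 mm, L = 106 mm. φR_n = 0.75 × 0.6 × 490 × 4.242 × 106 = 99.1 kN.
Base metal shear (6 mm plate): yield φR_n = 1.0×0.6×345×6×106 = 131.7 kN; rupture φR_n = 0.75×0.6×450×6×106 = 128.8 kN; take 128.8 kN (rupture).
Governing: min(99.1, 128.8) = 99.1 kN → weld metal.

99.1 kN (weld metal governs)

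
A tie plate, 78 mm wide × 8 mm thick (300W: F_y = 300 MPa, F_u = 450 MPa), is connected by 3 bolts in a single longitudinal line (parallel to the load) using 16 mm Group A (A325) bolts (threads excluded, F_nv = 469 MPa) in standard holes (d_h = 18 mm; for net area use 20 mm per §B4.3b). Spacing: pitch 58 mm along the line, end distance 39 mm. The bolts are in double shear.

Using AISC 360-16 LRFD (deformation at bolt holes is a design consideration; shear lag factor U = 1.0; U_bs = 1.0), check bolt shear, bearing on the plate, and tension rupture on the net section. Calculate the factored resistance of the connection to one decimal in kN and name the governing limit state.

Bolt shear: A_b = π(16)²/4 = 201.06 mm². φR_n = 0.75 × 469 × 201.06 × 3 × 2 = 424.3 kN.
Bearing (8 mm plate, F_u = 450 MPa): end bolts L_c = 39 − 18/2 = 30, R_n = min(1.2×30×8×450, 2.4×16×8×450) = 129.6 kN/bolt; interior L_c = 58 − 18 = 40, R_n = 138.24 kN/bolt. φR_n = 0.75 × (1×129.6 + 2×138.24) = 304.6 kN.
Tension rupture (net): A_n = (78 − 1×20)×8 = 464 mm² (U = 1.0, A_e = A_n). φR_n = 0.75 × 450 × 464 = 156.6 kN.
Governing: min(424.3, 304.6, 156.6) = 156.6 kN → net-section rupture.

156.6 kN (net-section rupture governs)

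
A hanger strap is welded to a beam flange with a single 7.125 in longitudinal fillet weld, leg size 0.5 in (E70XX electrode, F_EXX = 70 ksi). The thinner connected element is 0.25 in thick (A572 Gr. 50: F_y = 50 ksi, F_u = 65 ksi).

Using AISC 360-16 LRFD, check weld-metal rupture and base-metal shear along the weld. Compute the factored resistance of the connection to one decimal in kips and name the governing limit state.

52.1 kips (base-metal shear governs)

Weld metal: throat = 0.707×0.5 = 0.3535 in, L = 7.125 in. φR_n = 0.75 × 0.6 × 70 × 0.3535 × 7.125 = 79.3 kips.
Base metal shear (0.25 in plate): yield φR_n = 1.0×0.6×50×0.25×7.125 = 53.4 kips; rupture φR_n = 0.75×0.6×65×0.25×7.125 = 52.1 kips; take 52.1 kips (rupture).
Governing: min(79.3, 52.1) = 52.1 kips → base-metal shear.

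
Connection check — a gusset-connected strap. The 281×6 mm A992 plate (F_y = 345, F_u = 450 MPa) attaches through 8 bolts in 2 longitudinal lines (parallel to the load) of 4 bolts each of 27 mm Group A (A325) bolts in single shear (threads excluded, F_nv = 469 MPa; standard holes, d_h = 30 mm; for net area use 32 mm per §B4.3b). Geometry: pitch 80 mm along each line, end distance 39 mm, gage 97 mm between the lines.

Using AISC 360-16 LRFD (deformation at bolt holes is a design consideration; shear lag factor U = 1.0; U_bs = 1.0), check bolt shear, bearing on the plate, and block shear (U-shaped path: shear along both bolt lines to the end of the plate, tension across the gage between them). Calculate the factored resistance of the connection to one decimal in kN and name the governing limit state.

Bolt shear: A_b = π(27)²/4 = 572.56 mm². φR_n = 0.75 × 469 × 572.56 × 8 × 1 = 1611.2 kN.
Bearing (6 mm plate, F_u = 450 MPa): end bolts L_c = 39 − 30/2 = 24, R_n = min(1.2×24×6×450, 2.4×27×6×450) = 77.76 kN/bolt; interior L_c = 80 − 30 = 50, R_n = 162 kN/bolt. φR_n = 0.75 × (2×77.76 + 6×162) = 845.6 kN.
Block shear: shear path 2×[39+3×80] = 2×279 mm, A_gv = 3348, A_nv = 2×(279 − 3.5×32)×6 = 2004 mm²; tension across gage: (97 − 1×32)×6 = 390 mm². R_n = min(0.6×450×2004, 0.6×345×3348) + 1.0×450×390 = min(541.08, 693.04) + 175.5 = 716.58 kN. φR_n = 0.75 × 716.58 = 537.4 kN.
Governing: min(1611.2, 845.6, 537.4) = 537.4 kN → block shear.

537.4 kN (block shear governs)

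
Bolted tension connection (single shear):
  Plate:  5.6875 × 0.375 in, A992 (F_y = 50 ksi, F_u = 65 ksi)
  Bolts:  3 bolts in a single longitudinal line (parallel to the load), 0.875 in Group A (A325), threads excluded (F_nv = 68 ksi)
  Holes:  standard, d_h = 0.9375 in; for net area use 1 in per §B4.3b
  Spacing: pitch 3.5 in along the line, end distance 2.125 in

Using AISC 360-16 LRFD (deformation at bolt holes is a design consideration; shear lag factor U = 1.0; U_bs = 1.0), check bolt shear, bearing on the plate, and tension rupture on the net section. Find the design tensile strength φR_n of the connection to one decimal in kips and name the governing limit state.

85.7 kips (net-section rupture governs)

Bolt shear: A_b = π(0.875)²/4 = 0.60132 in². φR_n = 0.75 × 68 × 0.60132 × 3 × 1 = 92.0 kips.
Bearing (0.375 in plate, F_u = 65 ksi): end bolts L_c = 2.125 − 0.9375/2 = 1.65625, R_n = min(1.2×1.65625×0.375×65, 2.4×0.875×0.375×65) = 48.445 kips/bolt; interior L_c = 3.5 − 0.9375 = 2.5625, R_n = 51.188 kips/bolt. φR_n = 0.75 × (1×48.445 + 2×51.188) = 113.1 kips.
Tension rupture (net): A_n = (5.6875 − 1×1)×0.375 = 1.7578 in² (U = 1.0, A_e = A_n). φR_n = 0.75 × 65 × 1.7578 = 85.7 kips.
Governing: min(92.0, 113.1, 85.7) = 85.7 kips → net-section rupture.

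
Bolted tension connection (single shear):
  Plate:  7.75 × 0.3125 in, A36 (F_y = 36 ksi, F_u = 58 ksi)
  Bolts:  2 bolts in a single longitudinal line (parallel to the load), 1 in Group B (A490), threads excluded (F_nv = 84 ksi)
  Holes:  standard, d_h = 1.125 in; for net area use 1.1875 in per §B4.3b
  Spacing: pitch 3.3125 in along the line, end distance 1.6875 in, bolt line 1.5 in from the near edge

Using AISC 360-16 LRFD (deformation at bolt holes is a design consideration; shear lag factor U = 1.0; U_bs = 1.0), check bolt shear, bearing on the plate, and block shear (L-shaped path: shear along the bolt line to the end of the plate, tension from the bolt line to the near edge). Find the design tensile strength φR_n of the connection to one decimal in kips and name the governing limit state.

37.6 kips (block shear governs)

Bolt shear: A_b = π(1)²/4 = 0.7854 in². φR_n = 0.75 × 84 × 0.7854 × 2 × 1 = 99.0 kips.
Bearing (0.3125 in plate, F_u = 58 ksi): end bolts L_c = 1.6875 − 1.125/2 = 1.125, R_n = min(1.2×1.125×0.3125×58, 2.4×1×0.3125×58) = 24.469 kips/bolt; interior L_c = 3.3125 − 1.125 = 2.1875, R_n = 43.5 kips/bolt. φR_n = 0.75 × (1×24.469 + 1×43.5) = 51.0 kips.
Block shear: shear path 1×[1.6875+1×3.3125] = 1×5 in, A_gv = 1.5625, A_nv = 1×(5 − 1.5×1.1875)×0.3125 = 1.0059 in²; tension to near edge: (1.5 − 0.5×1.1875)×0.3125 = 0.2832 in². R_n = min(0.6×58×1.0059, 0.6×36×1.5625) + 1.0×58×0.2832 = min(35.005, 33.75) + 16.426 = 50.176 kips. φR_n = 0.75 × 50.176 = 37.6 kips.
Governing: min(99.0, 51.0, 37.6) = 37.6 kips → block shear.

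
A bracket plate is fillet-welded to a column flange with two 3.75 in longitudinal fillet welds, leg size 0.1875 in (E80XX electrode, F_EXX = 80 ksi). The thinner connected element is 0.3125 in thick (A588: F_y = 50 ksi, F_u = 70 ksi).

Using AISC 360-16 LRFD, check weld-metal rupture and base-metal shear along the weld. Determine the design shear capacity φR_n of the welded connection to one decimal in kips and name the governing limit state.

35.8 kips (weld metal governs)

Weld metal: throat = 0.707×0.1875 = 0.13256 in, L = 2×3.75 = 7.5 in. φR_n = 0.75 × 0.6 × 80 × 0.13256 × 7.5 = 35.8 kips.
Base metal shear (0.3125 in plate): yield φR_n = 1.0×0.6×50×0.3125×7.5 = 70.3 kips; rupture φR_n = 0.75×0.6×70×0.3125×7.5 = 73.8 kips; take 70.3 kips (yield).
Governing: min(35.8, 70.3) = 35.8 kips → weld metal.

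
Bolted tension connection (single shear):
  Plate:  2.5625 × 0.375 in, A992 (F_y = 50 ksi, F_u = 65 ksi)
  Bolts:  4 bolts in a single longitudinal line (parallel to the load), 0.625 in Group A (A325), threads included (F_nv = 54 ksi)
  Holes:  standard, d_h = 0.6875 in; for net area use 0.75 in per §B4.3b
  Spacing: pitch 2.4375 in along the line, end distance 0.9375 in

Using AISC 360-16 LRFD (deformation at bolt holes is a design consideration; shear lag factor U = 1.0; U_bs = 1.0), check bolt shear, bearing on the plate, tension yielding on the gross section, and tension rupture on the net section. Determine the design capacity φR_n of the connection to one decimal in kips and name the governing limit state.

Bolt shear: A_b = π(0.625)²/4 = 0.3068 in². φR_n = 0.75 × 54 × 0.3068 × 4 × 1 = 49.7 kips.
Bearing (0.375 in plate, F_u = 65 ksi): end bolts L_c = 0.9375 − 0.6875/2 = 0.59375, R_n = min(1.2×0.59375×0.375×65, 2.4×0.625×0.375×65) = 17.367 kips/bolt; interior L_c = 2.4375 − 0.6875 = 1.75, R_n = 36.563 kips/bolt. φR_n = 0.75 × (1×17.367 + 3×36.563) = 95.3 kips.
Tension yield (gross): A_g = 2.5625×0.375 = 0.96094 in². φR_n = 0.90 × 50 × 0.96094 = 43.2 kips.
Tension rupture (net): A_n = (2.5625 − 1×0.75)×0.375 = 0.67969 in² (U = 1.0, A_e = A_n). φR_n = 0.75 × 65 × 0.67969 = 33.1 kips.
Governing: min(49.7, 95.3, 43.2, 33.1) = 33.1 kips → net-section rupture.

33.1 kips (net-section rupture governs)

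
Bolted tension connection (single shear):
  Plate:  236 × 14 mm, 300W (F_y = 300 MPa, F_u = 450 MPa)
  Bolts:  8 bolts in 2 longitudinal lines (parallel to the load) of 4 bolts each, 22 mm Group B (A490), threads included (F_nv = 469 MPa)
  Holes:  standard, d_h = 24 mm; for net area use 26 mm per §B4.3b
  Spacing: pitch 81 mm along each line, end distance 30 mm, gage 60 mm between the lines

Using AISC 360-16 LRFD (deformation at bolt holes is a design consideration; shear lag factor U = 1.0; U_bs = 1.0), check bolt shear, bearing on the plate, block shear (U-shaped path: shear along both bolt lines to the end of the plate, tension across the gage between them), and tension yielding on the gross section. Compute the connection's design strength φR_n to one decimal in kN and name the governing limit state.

892.1 kN (gross-section yield governs)

Bolt shear: A_b = π(22)²/4 = 380.13 mm². φR_n = 0.75 × 469 × 380.13 × 8 × 1 = 1069.7 kN.
Bearing (14 mm plate, F_u = 450 MPa): end bolts L_c = 30 − 24/2 = 18, R_n = min(1.2×18×14×450, 2.4×22×14×450) = 136.08 kN/bolt; interior L_c = 81 − 24 = 57, R_n = 332.64 kN/bolt. φR_n = 0.75 × (2×136.08 + 6×332.64) = 1701.0 kN.
Block shear: shear path 2×[30+3×81] = 2×273 mm, A_gv = 7644, A_nv = 2×(273 − 3.5×26)×14 = 5096 mm²; tension across gage: (60 − 1×26)×14 = 476 mm². R_n = min(0.6×450×5096, 0.6×300×7644) + 1.0×450×476 = min(1375.9, 1375.9) + 214.2 = 1590.1 kN. φR_n = 0.75 × 1590.1 = 1192.6 kN.
Tension yield (gross): A_g = 236×14 = 3304 mm². φR_n = 0.90 × 300 × 3304 = 892.1 kN.
Governing: min(1069.7, 1701.0, 1192.6, 892.1) = 892.1 kN → gross-section yield.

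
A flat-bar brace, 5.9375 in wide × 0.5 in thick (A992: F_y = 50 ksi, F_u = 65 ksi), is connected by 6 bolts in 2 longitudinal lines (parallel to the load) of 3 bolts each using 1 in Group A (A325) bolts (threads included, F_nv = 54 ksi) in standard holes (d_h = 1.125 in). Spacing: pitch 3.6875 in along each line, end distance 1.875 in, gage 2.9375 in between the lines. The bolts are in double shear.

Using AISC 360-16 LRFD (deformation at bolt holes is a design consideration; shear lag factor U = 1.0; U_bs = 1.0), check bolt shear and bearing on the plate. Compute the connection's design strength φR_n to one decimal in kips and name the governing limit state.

Bolt shear: A_b = π(1)²/4 = 0.7854 in². φR_n = 0.75 × 54 × 0.7854 × 6 × 2 = 381.7 kips.
Bearing (0.5 in plate, F_u = 65 ksi): end bolts L_c = 1.875 − 1.125/2 = 1.3125, R_n = min(1.2×1.3125×0.5×65, 2.4×1×0.5×65) = 51.188 kips/bolt; interior L_c = 3.6875 − 1.125 = 2.5625, R_n = 78 kips/bolt. φR_n = 0.75 × (2×51.188 + 4×78) = 310.8 kips.
Governing: min(381.7, 310.8) = 310.8 kips → bearing.

310.8 kips (bearing governs)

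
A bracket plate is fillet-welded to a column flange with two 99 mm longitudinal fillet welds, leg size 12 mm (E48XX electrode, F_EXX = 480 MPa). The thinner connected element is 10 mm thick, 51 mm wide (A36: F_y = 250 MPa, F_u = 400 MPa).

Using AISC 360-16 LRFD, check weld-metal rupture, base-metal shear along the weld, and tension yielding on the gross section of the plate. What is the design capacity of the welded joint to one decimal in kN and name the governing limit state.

114.8 kN (gross-section yield governs)

Weld metal: throat = 0.707×12 = 8.484 mm, L = 2×99 = 198 mm. φR_n = 0.75 × 0.6 × 480 × 8.484 × 198 = 362.8 kN.
Base metal shear (10 mm plate): yield φR_n = 1.0×0.6×250×10×198 = 297.0 kN; rupture φR_n = 0.75×0.6×400×10×198 = 356.4 kN; take 297.0 kN (yield).
Tension yield (gross): A_g = 51×10 = 510 mm². φR_n = 0.90 × 250 × 510 = 114.8 kN.
Governing: min(362.8, 297.0, 114.8) = 114.8 kN → gross-section yield.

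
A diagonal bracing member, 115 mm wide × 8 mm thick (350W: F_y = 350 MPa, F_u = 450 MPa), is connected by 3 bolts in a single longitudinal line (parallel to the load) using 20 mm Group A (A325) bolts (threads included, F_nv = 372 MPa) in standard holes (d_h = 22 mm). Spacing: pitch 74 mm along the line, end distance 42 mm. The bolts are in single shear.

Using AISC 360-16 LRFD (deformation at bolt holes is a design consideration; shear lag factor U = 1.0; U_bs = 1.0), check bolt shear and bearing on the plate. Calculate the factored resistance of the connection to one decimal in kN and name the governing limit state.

263.0 kN (bolt shear governs)

Bolt shear: A_b = π(20)²/4 = 314.16 mm². φR_n = 0.75 × 372 × 314.16 × 3 × 1 = 263.0 kN.
Bearing (8 mm plate, F_u = 450 MPa): end bolts L_c = 42 − 22/2 = 31, R_n = min(1.2×31×8×450, 2.4×20×8×450) = 133.92 kN/bolt; interior L_c = 74 − 22 = 52, R_n = 172.8 kN/bolt. φR_n = 0.75 × (1×133.92 + 2×172.8) = 359.6 kN.
Governing: min(263.0, 359.6) = 263.0 kN → bolt shear.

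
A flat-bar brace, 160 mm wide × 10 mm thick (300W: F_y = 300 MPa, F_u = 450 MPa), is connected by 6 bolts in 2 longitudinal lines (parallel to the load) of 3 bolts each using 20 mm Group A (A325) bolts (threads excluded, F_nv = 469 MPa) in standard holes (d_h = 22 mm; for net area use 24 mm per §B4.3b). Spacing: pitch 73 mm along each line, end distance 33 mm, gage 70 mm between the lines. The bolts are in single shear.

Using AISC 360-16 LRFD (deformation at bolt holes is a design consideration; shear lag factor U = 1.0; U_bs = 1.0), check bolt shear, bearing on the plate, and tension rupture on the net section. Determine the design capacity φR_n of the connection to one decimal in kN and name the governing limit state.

Bolt shear: A_b = π(20)²/4 = 314.16 mm². φR_n = 0.75 × 469 × 314.16 × 6 × 1 = 663.0 kN.
Bearing (10 mm plate, F_u = 450 MPa): end bolts L_c = 33 − 22/2 = 22, R_n = min(1.2×22×10×450, 2.4×20×10×450) = 118.8 kN/bolt; interior L_c = 73 − 22 = 51, R_n = 216 kN/bolt. φR_n = 0.75 × (2×118.8 + 4×216) = 826.2 kN.
Tension rupture (net): A_n = (160 − 2×24)×10 = 1120 mm² (U = 1.0, A_e = A_n). φR_n = 0.75 × 450 × 1120 = 378.0 kN.
Governing: min(663.0, 826.2, 378.0) = 378.0 kN → net-section rupture.

378.0 kN (net-section rupture governs)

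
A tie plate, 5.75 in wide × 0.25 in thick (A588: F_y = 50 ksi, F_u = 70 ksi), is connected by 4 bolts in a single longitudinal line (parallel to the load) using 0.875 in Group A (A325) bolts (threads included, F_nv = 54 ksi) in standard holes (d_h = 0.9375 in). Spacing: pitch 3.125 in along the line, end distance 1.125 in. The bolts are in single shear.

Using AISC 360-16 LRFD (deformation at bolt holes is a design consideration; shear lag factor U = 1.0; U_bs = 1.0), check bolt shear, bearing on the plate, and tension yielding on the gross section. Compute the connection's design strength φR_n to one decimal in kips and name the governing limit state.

64.7 kips (gross-section yield governs)

Bolt shear: A_b = π(0.875)²/4 = 0.60132 in². φR_n = 0.75 × 54 × 0.60132 × 4 × 1 = 97.4 kips.
Bearing (0.25 in plate, F_u = 70 ksi): end bolts L_c = 1.125 − 0.9375/2 = 0.65625, R_n = min(1.2×0.65625×0.25×70, 2.4×0.875×0.25×70) = 13.781 kips/bolt; interior L_c = 3.125 − 0.9375 = 2.1875, R_n = 36.75 kips/bolt. φR_n = 0.75 × (1×13.781 + 3×36.75) = 93.0 kips.
Tension yield (gross): A_g = 5.75×0.25 = 1.4375 in². φR_n = 0.90 × 50 × 1.4375 = 64.7 kips.
Governing: min(97.4, 93.0, 64.7) = 64.7 kips → gross-section yield.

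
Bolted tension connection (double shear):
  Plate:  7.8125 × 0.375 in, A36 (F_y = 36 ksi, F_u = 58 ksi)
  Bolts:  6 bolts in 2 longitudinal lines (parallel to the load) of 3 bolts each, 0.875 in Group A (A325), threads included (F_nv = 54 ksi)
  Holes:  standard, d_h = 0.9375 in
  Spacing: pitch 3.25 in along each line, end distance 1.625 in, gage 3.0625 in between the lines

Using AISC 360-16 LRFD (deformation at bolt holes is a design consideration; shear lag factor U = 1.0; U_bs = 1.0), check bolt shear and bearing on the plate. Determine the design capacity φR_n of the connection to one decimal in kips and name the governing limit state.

Bolt shear: A_b = π(0.875)²/4 = 0.60132 in². φR_n = 0.75 × 54 × 0.60132 × 6 × 2 = 292.2 kips.
Bearing (0.375 in plate, F_u = 58 ksi): end bolts L_c = 1.625 − 0.9375/2 = 1.15625, R_n = min(1.2×1.15625×0.375×58, 2.4×0.875×0.375×58) = 30.178 kips/bolt; interior L_c = 3.25 − 0.9375 = 2.3125, R_n = 45.675 kips/bolt. φR_n = 0.75 × (2×30.178 + 4×45.675) = 182.3 kips.
Governing: min(292.2, 182.3) = 182.3 kips → bearing.

182.3 kips (bearing governs)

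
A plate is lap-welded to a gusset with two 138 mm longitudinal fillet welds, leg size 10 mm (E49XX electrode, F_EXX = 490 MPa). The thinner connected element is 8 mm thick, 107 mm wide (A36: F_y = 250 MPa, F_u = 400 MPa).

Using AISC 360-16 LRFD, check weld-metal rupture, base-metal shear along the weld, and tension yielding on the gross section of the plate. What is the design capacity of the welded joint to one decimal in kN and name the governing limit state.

Weld metal: throat = 0.707×10 = 7.07 mm, L = 2×138 = 276 mm. φR_n = 0.75 × 0.6 × 490 × 7.07 × 276 = 430.3 kN.
Base metal shear (8 mm plate): yield φR_n = 1.0×0.6×250×8×276 = 331.2 kN; rupture φR_n = 0.75×0.6×400×8×276 = 397.4 kN; take 331.2 kN (yield).
Tension yield (gross): A_g = 107×8 = 856 mm². φR_n = 0.90 × 250 × 856 = 192.6 kN.
Governing: min(430.3, 331.2, 192.6) = 192.6 kN → gross-section yield.

192.6 kN (gross-section yield governs)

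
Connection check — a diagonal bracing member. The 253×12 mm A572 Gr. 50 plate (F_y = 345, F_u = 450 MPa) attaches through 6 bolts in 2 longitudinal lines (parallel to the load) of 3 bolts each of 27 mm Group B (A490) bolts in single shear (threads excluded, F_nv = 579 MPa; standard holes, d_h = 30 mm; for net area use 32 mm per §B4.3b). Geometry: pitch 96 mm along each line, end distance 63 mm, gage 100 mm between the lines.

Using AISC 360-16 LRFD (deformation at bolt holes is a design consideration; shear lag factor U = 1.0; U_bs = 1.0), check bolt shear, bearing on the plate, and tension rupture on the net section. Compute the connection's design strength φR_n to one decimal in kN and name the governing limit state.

Bolt shear: A_b = π(27)²/4 = 572.56 mm². φR_n = 0.75 × 579 × 572.56 × 6 × 1 = 1491.8 kN.
Bearing (12 mm plate, F_u = 450 MPa): end bolts L_c = 63 − 30/2 = 48, R_n = min(1.2×48×12×450, 2.4×27×12×450) = 311.04 kN/bolt; interior L_c = 96 − 30 = 66, R_n = 349.92 kN/bolt. φR_n = 0.75 × (2×311.04 + 4×349.92) = 1516.3 kN.
Tension rupture (net): A_n = (253 − 2×32)×12 = 2268 mm² (U = 1.0, A_e = A_n). φR_n = 0.75 × 450 × 2268 = 765.5 kN.
Governing: min(1491.8, 1516.3, 765.5) = 765.5 kN → net-section rupture.

765.5 kN (net-section rupture governs)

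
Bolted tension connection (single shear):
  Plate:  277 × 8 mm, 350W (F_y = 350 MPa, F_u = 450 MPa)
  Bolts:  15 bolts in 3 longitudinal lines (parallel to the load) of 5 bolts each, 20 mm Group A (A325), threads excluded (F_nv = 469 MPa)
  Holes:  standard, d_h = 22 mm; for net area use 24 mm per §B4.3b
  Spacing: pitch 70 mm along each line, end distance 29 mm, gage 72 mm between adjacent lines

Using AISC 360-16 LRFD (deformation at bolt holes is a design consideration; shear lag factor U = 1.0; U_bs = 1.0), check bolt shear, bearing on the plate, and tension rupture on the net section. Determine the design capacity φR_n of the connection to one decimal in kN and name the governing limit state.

Bolt shear: A_b = π(20)²/4 = 314.16 mm². φR_n = 0.75 × 469 × 314.16 × 15 × 1 = 1657.6 kN.
Bearing (8 mm plate, F_u = 450 MPa): end bolts L_c = 29 − 22/2 = 18, R_n = min(1.2×18×8×450, 2.4×20×8×450) = 77.76 kN/bolt; interior L_c = 70 − 22 = 48, R_n = 172.8 kN/bolt. φR_n = 0.75 × (3×77.76 + 12×172.8) = 1730.2 kN.
Tension rupture (net): A_n = (277 − 3×24)×8 = 1640 mm² (U = 1.0, A_e = A_n). φR_n = 0.75 × 450 × 1640 = 553.5 kN.
Governing: min(1657.6, 1730.2, 553.5) = 553.5 kN → net-section rupture.

553.5 kN (net-section rupture governs)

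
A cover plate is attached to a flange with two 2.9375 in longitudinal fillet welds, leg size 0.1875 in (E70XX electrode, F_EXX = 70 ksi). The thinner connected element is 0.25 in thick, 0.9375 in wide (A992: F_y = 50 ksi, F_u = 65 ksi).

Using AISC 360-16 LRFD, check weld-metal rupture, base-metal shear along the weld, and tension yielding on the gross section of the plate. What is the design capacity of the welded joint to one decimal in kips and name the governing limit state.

10.5 kips (gross-section yield governs)

Weld metal: throat = 0.707×0.1875 = 0.13256 in, L = 2×2.9375 = 5.875 in. φR_n = 0.75 × 0.6 × 70 × 0.13256 × 5.875 = 24.5 kips.
Base metal shear (0.25 in plate): yield φR_n = 1.0×0.6×50×0.25×5.875 = 44.1 kips; rupture φR_n = 0.75×0.6×65×0.25×5.875 = 43.0 kips; take 43.0 kips (rupture).
Tension yield (gross): A_g = 0.9375×0.25 = 0.23438 in². φR_n = 0.90 × 50 × 0.23438 = 10.5 kips.
Governing: min(24.5, 43.0, 10.5) = 10.5 kips → gross-section yield.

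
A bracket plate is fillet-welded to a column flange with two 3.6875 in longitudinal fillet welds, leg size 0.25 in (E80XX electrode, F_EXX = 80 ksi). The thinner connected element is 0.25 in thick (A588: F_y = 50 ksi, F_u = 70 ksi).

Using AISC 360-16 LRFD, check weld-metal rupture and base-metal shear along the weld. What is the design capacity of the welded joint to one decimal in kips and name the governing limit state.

Weld metal: throat = 0.707×0.25 = 0.17675 in, L = 2×3.6875 = 7.375 in. φR_n = 0.75 × 0.6 × 80 × 0.17675 × 7.375 = 46.9 kips.
Base metal shear (0.25 in plate): yield φR_n = 1.0×0.6×50×0.25×7.375 = 55.3 kips; rupture φR_n = 0.75×0.6×70×0.25×7.375 = 58.1 kips; take 55.3 kips (yield).
Governing: min(46.9, 55.3) = 46.9 kips → weld metal.

46.9 kips (weld metal governs)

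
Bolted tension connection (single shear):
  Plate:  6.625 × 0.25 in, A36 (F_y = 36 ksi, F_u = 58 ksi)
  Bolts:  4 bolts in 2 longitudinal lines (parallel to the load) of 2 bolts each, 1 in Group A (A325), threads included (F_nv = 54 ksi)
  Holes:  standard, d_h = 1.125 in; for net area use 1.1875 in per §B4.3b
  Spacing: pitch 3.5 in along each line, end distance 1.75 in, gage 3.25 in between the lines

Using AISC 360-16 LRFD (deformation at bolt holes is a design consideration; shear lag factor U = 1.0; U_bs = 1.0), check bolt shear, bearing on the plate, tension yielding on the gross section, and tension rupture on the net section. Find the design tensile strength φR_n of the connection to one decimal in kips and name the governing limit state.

46.2 kips (net-section rupture governs)

Bolt shear: A_b = π(1)²/4 = 0.7854 in². φR_n = 0.75 × 54 × 0.7854 × 4 × 1 = 127.2 kips.
Bearing (0.25 in plate, F_u = 58 ksi): end bolts L_c = 1.75 − 1.125/2 = 1.1875, R_n = min(1.2×1.1875×0.25×58, 2.4×1×0.25×58) = 20.663 kips/bolt; interior L_c = 3.5 − 1.125 = 2.375, R_n = 34.8 kips/bolt. φR_n = 0.75 × (2×20.663 + 2×34.8) = 83.2 kips.
Tension yield (gross): A_g = 6.625×0.25 = 1.6563 in². φR_n = 0.90 × 36 × 1.6563 = 53.7 kips.
Tension rupture (net): A_n = (6.625 − 2×1.1875)×0.25 = 1.0625 in² (U = 1.0, A_e = A_n). φR_n = 0.75 × 58 × 1.0625 = 46.2 kips.
Governing: min(127.2, 83.2, 53.7, 46.2) = 46.2 kips → net-section rupture.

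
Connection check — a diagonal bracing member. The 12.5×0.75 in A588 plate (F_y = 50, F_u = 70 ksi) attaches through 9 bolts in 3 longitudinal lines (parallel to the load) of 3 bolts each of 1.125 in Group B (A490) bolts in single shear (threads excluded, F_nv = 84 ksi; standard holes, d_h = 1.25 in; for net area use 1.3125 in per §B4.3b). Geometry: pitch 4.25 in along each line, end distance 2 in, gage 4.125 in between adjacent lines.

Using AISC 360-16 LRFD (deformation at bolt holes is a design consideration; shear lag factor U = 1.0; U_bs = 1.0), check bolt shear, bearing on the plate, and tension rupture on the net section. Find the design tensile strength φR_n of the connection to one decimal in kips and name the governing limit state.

337.1 kips (net-section rupture governs)

Bolt shear: A_b = π(1.125)²/4 = 0.99402 in². φR_n = 0.75 × 84 × 0.99402 × 9 × 1 = 563.6 kips.
Bearing (0.75 in plate, F_u = 70 ksi): end bolts L_c = 2 − 1.25/2 = 1.375, R_n = min(1.2×1.375×0.75×70, 2.4×1.125×0.75×70) = 86.625 kips/bolt; interior L_c = 4.25 − 1.25 = 3, R_n = 141.75 kips/bolt. φR_n = 0.75 × (3×86.625 + 6×141.75) = 832.8 kips.
Tension rupture (net): A_n = (12.5 − 3×1.3125)×0.75 = 6.4219 in² (U = 1.0, A_e = A_n). φR_n = 0.75 × 70 × 6.4219 = 337.1 kips.
Governing: min(563.6, 832.8, 337.1) = 337.1 kips → net-section rupture.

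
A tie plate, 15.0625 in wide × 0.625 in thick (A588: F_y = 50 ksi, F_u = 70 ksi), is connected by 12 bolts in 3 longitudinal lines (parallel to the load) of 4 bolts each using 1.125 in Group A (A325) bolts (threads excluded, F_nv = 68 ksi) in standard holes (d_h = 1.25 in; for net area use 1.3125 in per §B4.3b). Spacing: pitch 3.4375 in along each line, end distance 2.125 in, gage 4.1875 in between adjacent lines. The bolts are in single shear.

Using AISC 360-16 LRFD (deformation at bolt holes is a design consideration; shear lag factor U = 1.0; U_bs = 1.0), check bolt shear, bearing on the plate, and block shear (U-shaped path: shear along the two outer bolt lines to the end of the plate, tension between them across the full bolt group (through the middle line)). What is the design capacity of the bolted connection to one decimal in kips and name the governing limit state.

497.5 kips (block shear governs)

Bolt shear: A_b = π(1.125)²/4 = 0.99402 in². φR_n = 0.75 × 68 × 0.99402 × 12 × 1 = 608.3 kips.
Bearing (0.625 in plate, F_u = 70 ksi): end bolts L_c = 2.125 − 1.25/2 = 1.5, R_n = min(1.2×1.5×0.625×70, 2.4×1.125×0.625×70) = 78.75 kips/bolt; interior L_c = 3.4375 − 1.25 = 2.1875, R_n = 114.84 kips/bolt. φR_n = 0.75 × (3×78.75 + 9×114.84) = 952.4 kips.
Block shear: shear path 2×[2.125+3×3.4375] = 2×12.4375 in, A_gv = 15.547, A_nv = 2×(12.4375 − 3.5×1.3125)×0.625 = 9.8047 in²; tension across gage: (8.375 − 2×1.3125)×0.625 = 3.5938 in². R_n = min(0.6×70×9.8047, 0.6×50×15.547) + 1.0×70×3.5938 = min(411.8, 466.41) + 251.57 = 663.37 kips. φR_n = 0.75 × 663.37 = 497.5 kips.
Governing: min(608.3, 952.4, 497.5) = 497.5 kips → block shear.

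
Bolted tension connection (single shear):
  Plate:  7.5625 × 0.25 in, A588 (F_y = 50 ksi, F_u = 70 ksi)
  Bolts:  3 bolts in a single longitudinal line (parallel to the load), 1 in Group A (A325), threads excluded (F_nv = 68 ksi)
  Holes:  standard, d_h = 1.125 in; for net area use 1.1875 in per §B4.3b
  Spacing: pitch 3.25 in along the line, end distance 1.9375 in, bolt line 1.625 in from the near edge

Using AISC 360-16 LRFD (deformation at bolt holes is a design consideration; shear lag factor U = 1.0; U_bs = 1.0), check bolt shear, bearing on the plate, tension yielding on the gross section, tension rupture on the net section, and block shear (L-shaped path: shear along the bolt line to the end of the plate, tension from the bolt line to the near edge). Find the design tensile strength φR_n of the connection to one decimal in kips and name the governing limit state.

56.6 kips (block shear governs)

Bolt shear: A_b = π(1)²/4 = 0.7854 in². φR_n = 0.75 × 68 × 0.7854 × 3 × 1 = 120.2 kips.
Bearing (0.25 in plate, F_u = 70 ksi): end bolts L_c = 1.9375 − 1.125/2 = 1.375, R_n = min(1.2×1.375×0.25×70, 2.4×1×0.25×70) = 28.875 kips/bolt; interior L_c = 3.25 − 1.125 = 2.125, R_n = 42 kips/bolt. φR_n = 0.75 × (1×28.875 + 2×42) = 84.7 kips.
Tension yield (gross): A_g = 7.5625×0.25 = 1.8906 in². φR_n = 0.90 × 50 × 1.8906 = 85.1 kips.
Tension rupture (net): A_n = (7.5625 − 1×1.1875)×0.25 = 1.5938 in² (U = 1.0, A_e = A_n). φR_n = 0.75 × 70 × 1.5938 = 83.7 kips.
Block shear: shear path 1×[1.9375+2×3.25] = 1×8.4375 in, A_gv = 2.1094, A_nv = 1×(8.4375 − 2.5×1.1875)×0.25 = 1.3672 in²; tension to near edge: (1.625 − 0.5×1.1875)×0.25 = 0.25781 in². R_n = min(0.6×70×1.3672, 0.6×50×2.1094) + 1.0×70×0.25781 = min(57.422, 63.282) + 18.047 = 75.469 kips. φR_n = 0.75 × 75.469 = 56.6 kips.
Governing: min(120.2, 84.7, 85.1, 83.7, 56.6) = 56.6 kips → block shear.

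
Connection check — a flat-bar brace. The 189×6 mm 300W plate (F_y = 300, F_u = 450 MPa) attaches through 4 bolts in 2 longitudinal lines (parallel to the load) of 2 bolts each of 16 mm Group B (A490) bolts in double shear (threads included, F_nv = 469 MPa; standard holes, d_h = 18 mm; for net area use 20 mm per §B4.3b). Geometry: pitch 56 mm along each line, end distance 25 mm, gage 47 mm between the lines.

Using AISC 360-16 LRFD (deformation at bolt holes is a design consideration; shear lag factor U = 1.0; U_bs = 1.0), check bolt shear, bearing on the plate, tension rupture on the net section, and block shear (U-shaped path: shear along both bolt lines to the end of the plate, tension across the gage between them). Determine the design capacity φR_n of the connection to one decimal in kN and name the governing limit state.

Bolt shear: A_b = π(16)²/4 = 201.06 mm². φR_n = 0.75 × 469 × 201.06 × 4 × 2 = 565.8 kN.
Bearing (6 mm plate, F_u = 450 MPa): end bolts L_c = 25 − 18/2 = 16, R_n = min(1.2×16×6×450, 2.4×16×6×450) = 51.84 kN/bolt; interior L_c = 56 − 18 = 38, R_n = 103.68 kN/bolt. φR_n = 0.75 × (2×51.84 + 2×103.68) = 233.3 kN.
Tension rupture (net): A_n = (189 − 2×20)×6 = 894 mm² (U = 1.0, A_e = A_n). φR_n = 0.75 × 450 × 894 = 301.7 kN.
Block shear: shear path 2×[25+1×56] = 2×81 mm, A_gv = 972, A_nv = 2×(81 − 1.5×20)×6 = 612 mm²; tension across gage: (47 − 1×20)×6 = 162 mm². R_n = min(0.6×450×612, 0.6×300×972) + 1.0×450×162 = min(165.24, 174.96) + 72.9 = 238.14 kN. φR_n = 0.75 × 238.14 = 178.6 kN.
Governing: min(565.8, 233.3, 301.7, 178.6) = 178.6 kN → block shear.

178.6 kN (block shear governs)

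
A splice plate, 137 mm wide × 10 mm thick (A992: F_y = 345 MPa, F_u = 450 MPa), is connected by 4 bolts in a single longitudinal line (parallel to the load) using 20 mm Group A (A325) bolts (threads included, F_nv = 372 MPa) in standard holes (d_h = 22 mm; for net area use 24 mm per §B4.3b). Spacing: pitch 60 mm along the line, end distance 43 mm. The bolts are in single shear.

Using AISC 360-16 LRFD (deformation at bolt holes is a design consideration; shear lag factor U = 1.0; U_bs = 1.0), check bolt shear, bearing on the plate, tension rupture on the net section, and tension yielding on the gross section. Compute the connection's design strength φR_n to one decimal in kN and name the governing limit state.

Bolt shear: A_b = π(20)²/4 = 314.16 mm². φR_n = 0.75 × 372 × 314.16 × 4 × 1 = 350.6 kN.
Bearing (10 mm plate, F_u = 450 MPa): end bolts L_c = 43 − 22/2 = 32, R_n = min(1.2×32×10×450, 2.4×20×10×450) = 172.8 kN/bolt; interior L_c = 60 − 22 = 38, R_n = 205.2 kN/bolt. φR_n = 0.75 × (1×172.8 + 3×205.2) = 591.3 kN.
Tension rupture (net): A_n = (137 − 1×24)×10 = 1130 mm² (U = 1.0, A_e = A_n). φR_n = 0.75 × 450 × 1130 = 381.4 kN.
Tension yield (gross): A_g = 137×10 = 1370 mm². φR_n = 0.90 × 345 × 1370 = 425.4 kN.
Governing: min(350.6, 591.3, 381.4, 425.4) = 350.6 kN → bolt shear.

350.6 kN (bolt shear governs)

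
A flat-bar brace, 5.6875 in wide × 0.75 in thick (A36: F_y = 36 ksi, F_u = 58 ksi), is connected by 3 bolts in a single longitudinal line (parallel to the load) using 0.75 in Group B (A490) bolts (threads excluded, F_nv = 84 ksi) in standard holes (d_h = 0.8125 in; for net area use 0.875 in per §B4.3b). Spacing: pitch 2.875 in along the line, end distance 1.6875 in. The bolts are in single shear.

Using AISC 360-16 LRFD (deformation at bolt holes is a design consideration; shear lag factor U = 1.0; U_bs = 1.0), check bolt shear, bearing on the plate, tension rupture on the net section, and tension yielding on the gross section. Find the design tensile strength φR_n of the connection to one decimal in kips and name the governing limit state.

83.5 kips (bolt shear governs)

Bolt shear: A_b = π(0.75)²/4 = 0.44179 in². φR_n = 0.75 × 84 × 0.44179 × 3 × 1 = 83.5 kips.
Bearing (0.75 in plate, F_u = 58 ksi): end bolts L_c = 1.6875 − 0.8125/2 = 1.28125, R_n = min(1.2×1.28125×0.75×58, 2.4×0.75×0.75×58) = 66.881 kips/bolt; interior L_c = 2.875 − 0.8125 = 2.0625, R_n = 78.3 kips/bolt. φR_n = 0.75 × (1×66.881 + 2×78.3) = 167.6 kips.
Tension rupture (net): A_n = (5.6875 − 1×0.875)×0.75 = 3.6094 in² (U = 1.0, A_e = A_n). φR_n = 0.75 × 58 × 3.6094 = 157.0 kips.
Tension yield (gross): A_g = 5.6875×0.75 = 4.2656 in². φR_n = 0.90 × 36 × 4.2656 = 138.2 kips.
Governing: min(83.5, 167.6, 157.0, 138.2) = 83.5 kips → bolt shear.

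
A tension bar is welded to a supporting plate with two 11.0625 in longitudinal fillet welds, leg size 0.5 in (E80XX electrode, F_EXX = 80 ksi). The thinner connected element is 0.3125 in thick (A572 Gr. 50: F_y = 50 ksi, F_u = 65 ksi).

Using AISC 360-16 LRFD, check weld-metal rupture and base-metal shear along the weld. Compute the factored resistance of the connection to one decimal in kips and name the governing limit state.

202.2 kips (base-metal shear governs)

Weld metal: throat = 0.707×0.5 = 0.3535 in, L = 2×11.0625 = 22.125 in. φR_n = 0.75 × 0.6 × 80 × 0.3535 × 22.125 = 281.6 kips.
Base metal shear (0.3125 in plate): yield φR_n = 1.0×0.6×50×0.3125×22.125 = 207.4 kips; rupture φR_n = 0.75×0.6×65×0.3125×22.125 = 202.2 kips; take 202.2 kips (rupture).
Governing: min(281.6, 202.2) = 202.2 kips → base-metal shear.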